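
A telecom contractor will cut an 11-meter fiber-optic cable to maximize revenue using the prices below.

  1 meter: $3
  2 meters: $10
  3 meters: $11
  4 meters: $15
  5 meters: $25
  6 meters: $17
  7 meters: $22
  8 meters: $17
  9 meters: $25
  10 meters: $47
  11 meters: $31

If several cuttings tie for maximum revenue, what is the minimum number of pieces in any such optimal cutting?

Let r[k] be the best obtainable value from length k. For each k, try every first piece i and keep the best of price[i] + r[k−i].
r[1] = 3
r[2] = max(3+3, 10+0) = 10
r[3] = max(3+10, 10+3, 11+0) = 13
r[4] = max(3+13, 10+10, 11+3, 15+0) = 20
r[5] = max(3+20, 10+13, 11+10, 15+3, 25+0) = 25
r[6] = max(3+25, 10+20, 11+13, 15+10, 25+3, 17+0) = 30
r[7] = max(3+30, 10+25, 11+20, …, 17+3, 22+0) = 35
r[8] = max(3+35, 10+30, 11+25, …, 22+3, 17+0) = 40
r[9] = max(3+40, 10+35, 11+30, …, 17+3, 25+0) = 45
r[10] = max(3+45, 10+40, 11+35, …, 25+3, 47+0) = 50
r[11] = max(3+50, 10+45, 11+40, …, 47+3, 31+0) = 55
Maximum revenue is $55.
Now minimize piece count subject to staying optimal: for each k, pieces[k] = 1 + min over i with p[i]+r[k−i]=r[k] of pieces[k−i].
pieces[8] = 4
pieces[9] = 3
pieces[10] = 2
pieces[11] = 4

4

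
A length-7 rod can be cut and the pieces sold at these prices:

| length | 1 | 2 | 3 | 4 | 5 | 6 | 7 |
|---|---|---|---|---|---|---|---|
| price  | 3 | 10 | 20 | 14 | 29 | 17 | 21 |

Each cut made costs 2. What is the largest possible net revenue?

39

Let v[k] be the best obtainable value from length k. For each k, try every first piece i and keep the best of price[i] + v[k−i] minus the 2 cut fee when i<k.
v[1] = 3
v[2] = 10
v[3] = 20
v[4] = 21  (first piece 1, then v[3]=20)
v[5] = 29
v[6] = 38  (first piece 3, then v[3]=20)
v[7] = 39  (first piece 1, then v[6]=38)
One optimal plan: pieces 3 + 3 + 1 (2 cuts) → 43 − 4 = 39.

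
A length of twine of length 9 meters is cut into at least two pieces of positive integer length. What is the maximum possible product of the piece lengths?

Let m[k] be the best product for length k (with at least one cut). For each first piece i, the rest contributes max(k−i, m[k−i]).
Small cases: m[2]=1, m[3]=2.
m[4] = 2·max(2,1) = 2·2 = 4
m[5] = 2·max(3,2) = 2·3 = 6
m[6] = 3·max(3,2) = 3·3 = 9
m[7] = 2·max(5,6) = 2·6 = 12
m[8] = 2·max(6,9) = 2·9 = 18
m[9] = 3·max(6,9) = 3·9 = 27
One optimal split: 3 + 3 + 3; product 3·3·3 = 27.

27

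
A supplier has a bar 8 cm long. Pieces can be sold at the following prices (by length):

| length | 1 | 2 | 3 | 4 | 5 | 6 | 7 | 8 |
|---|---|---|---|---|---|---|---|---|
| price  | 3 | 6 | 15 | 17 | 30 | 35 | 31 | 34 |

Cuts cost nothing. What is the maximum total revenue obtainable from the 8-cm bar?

Consider every possible first cut. R[k] is the best of p[i]+R[k−i] over all sellable i≤k.
R[1] = 3
R[2] = max(3+3, 6+0) = 6
R[3] = max(3+6, 6+3, 15+0) = 15
R[4] = max(3+15, 6+6, 15+3, 17+0) = 18
R[5] = max(3+18, 6+15, 15+6, 17+3, 30+0) = 30
R[6] = max(3+30, 6+18, 15+15, 17+6, 30+3, 35+0) = 35
R[7] = max(3+35, 6+30, 15+18, …, 35+3, 31+0) = 38
R[8] = max(3+38, 6+35, 15+30, …, 31+3, 34+0) = 45
One optimal cutting: 5 + 3 → $30 + $15 = $45.

45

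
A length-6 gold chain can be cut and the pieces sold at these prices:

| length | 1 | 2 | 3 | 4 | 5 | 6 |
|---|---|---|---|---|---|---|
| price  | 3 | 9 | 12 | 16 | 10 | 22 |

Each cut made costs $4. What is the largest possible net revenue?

22

Consider every possible first cut. r[k] is the best of p[i]+r[k−i] over all sellable i≤k, charging 4 whenever i<k.
r[1] = 3
r[2] = 9
r[3] = 12
r[4] = 16
r[5] = 17  (first piece 2, then r[3]=12)
r[6] = 22
Best is to make no cuts and sell whole for $22.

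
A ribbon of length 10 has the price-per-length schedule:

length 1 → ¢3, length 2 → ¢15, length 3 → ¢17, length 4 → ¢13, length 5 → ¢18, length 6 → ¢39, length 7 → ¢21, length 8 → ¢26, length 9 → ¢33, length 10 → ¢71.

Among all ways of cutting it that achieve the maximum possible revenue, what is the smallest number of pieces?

Consider every possible first cut. r[k] is the best of p[i]+r[k−i] over all sellable i≤k.
r[1] = 3
r[2] = 15
r[3] = 18  (first piece 1, then r[2]=15)
r[4] = 30  (first piece 2, then r[2]=15)
r[5] = 33  (first piece 1, then r[4]=30)
r[6] = 45  (first piece 2, then r[4]=30)
r[7] = 48  (first piece 1, then r[6]=45)
r[8] = 60  (first piece 2, then r[6]=45)
r[9] = 63  (first piece 1, then r[8]=60)
r[10] = 75  (first piece 2, then r[8]=60)
Maximum revenue is ¢75.
Now minimize piece count subject to staying optimal: for each k, pieces[k] = 1 + min over i with p[i]+r[k−i]=r[k] of pieces[k−i].
pieces[7] = 4
pieces[8] = 4
pieces[9] = 5
pieces[10] = 5

5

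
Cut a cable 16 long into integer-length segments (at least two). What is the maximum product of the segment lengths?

Define m[k] = max over 1≤i<k of i · max(k−i, m[k−i]); the inner max lets the remainder stay uncut if that's better.
m[2] = 1·max(1,0) = 1·1 = 1
m[3] = max(1·2, 2·1) = 2
m[4] = max(1·3, 2·2, 3·1) = 4
m[5] = max(1·4, 2·3, 3·2, 4·1) = 6
m[6] = max(1·6, 2·4, 3·3, 4·2, 5·1) = 9
m[7] = max(1·9, 2·6, 3·4, 4·3, 5·2, 6·1) = 12
m[8] = max(1·12, 2·9, 3·6, …, 6·2, 7·1) = 18
m[9] = max(1·18, 2·12, 3·9, …, 7·2, 8·1) = 27
m[10] = max(1·27, 2·18, 3·12, …, 8·2, 9·1) = 36
m[11] = max(1·36, 2·27, 3·18, …, 9·2, 10·1) = 54
m[12] = max(1·54, 2·36, 3·27, …, 10·2, 11·1) = 81
m[13] = max(1·81, 2·54, 3·36, …, 11·2, 12·1) = 108
m[14] = max(1·108, 2·81, 3·54, …, 12·2, 13·1) = 162
m[15] = max(1·162, 2·108, 3·81, …, 13·2, 14·1) = 243
m[16] = max(1·243, 2·162, 3·108, …, 14·2, 15·1) = 324
One optimal split: 3 + 3 + 3 + 3 + 2 + 2; product 3·3·3·3·2·2 = 324.

324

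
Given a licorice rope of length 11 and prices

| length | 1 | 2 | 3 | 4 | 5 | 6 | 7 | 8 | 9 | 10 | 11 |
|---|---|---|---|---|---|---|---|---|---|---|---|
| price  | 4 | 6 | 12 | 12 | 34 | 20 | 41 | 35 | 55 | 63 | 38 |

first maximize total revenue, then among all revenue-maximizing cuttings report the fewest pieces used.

3

Consider every possible first cut. r[k] is the best of p[i]+r[k−i] over all sellable i≤k.
r[1] = 4
r[2] = 8  (first piece 1, then r[1]=4)
r[3] = 12  (first piece 1, then r[2]=8)
r[4] = 16  (first piece 1, then r[3]=12)
r[5] = 34
r[6] = 38  (first piece 1, then r[5]=34)
r[7] = 42  (first piece 1, then r[6]=38)
r[8] = 46  (first piece 1, then r[7]=42)
r[9] = 55
r[10] = 68  (first piece 5, then r[5]=34)
r[11] = 72  (first piece 1, then r[10]=68)
Maximum revenue is ¢72.
Now minimize piece count subject to staying optimal: for each k, pieces[k] = 1 + min over i with p[i]+r[k−i]=r[k] of pieces[k−i].
pieces[8] = 2
pieces[9] = 1
pieces[10] = 2
pieces[11] = 3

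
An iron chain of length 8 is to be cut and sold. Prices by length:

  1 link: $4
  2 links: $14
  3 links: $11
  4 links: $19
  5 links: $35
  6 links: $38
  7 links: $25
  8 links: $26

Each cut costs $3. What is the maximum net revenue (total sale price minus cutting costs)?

Let r[k] be the best obtainable value from length k. For each k, try every first piece i and keep the best of price[i] + r[k−i] minus the 3 cut fee when i<k.
r[1] = 4
r[2] = max(4+4-3, 14+0) = 14
r[3] = max(4+14-3, 14+4-3, 11+0) = 15
r[4] = max(4+15-3, 14+14-3, 11+4-3, 19+0) = 25
r[5] = max(4+25-3, 14+15-3, 11+14-3, 19+4-3, 35+0) = 35
r[6] = max(4+35-3, 14+25-3, 11+15-3, 19+14-3, 35+4-3, 38+0) = 38
r[7] = max(4+38-3, 14+35-3, 11+25-3, …, 38+4-3, 25+0) = 46
r[8] = max(4+46-3, 14+38-3, 11+35-3, …, 25+4-3, 26+0) = 49
One optimal plan: pieces 6 + 2 (1 cut) → $52 − $3 = $49.

49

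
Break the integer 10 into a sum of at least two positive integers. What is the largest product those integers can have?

36

Define prod[k] = max over 1≤i<k of i · max(k−i, prod[k−i]); the inner max lets the remainder stay uncut if that's better.
prod[2] = 1*max(1,0) = 1*1 = 1
prod[3] = 1*max(2,1) = 1*2 = 2
prod[4] = 2*max(2,1) = 2*2 = 4
prod[5] = 2*max(3,2) = 2*3 = 6
prod[6] = 3*max(3,2) = 3*3 = 9
prod[7] = 2*max(5,6) = 2*6 = 12
prod[8] = 2*max(6,9) = 2*9 = 18
prod[9] = 3*max(6,9) = 3*9 = 27
prod[10] = 2*max(8,18) = 2*18 = 36
One optimal split: 3 + 3 + 2 + 2; product 3*3*2*2 = 36.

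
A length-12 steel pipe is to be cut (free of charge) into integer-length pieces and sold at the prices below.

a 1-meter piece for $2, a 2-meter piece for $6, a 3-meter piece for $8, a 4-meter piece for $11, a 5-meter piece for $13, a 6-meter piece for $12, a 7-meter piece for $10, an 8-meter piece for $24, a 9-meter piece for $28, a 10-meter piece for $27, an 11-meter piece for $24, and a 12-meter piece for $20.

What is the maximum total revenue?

Consider every possible first cut. best[k] is the best of p[i]+best[k−i] over all sellable i≤k.
best[1] = 2
best[2] = max(2+2, 6+0) = 6
best[3] = max(2+6, 6+2, 8+0) = 8
best[4] = max(2+8, 6+6, 8+2, 11+0) = 12
best[5] = max(2+12, 6+8, 8+6, 11+2, 13+0) = 14
best[6] = max(2+14, 6+12, 8+8, 11+6, 13+2, 12+0) = 18
best[7] = max(2+18, 6+14, 8+12, …, 12+2, 10+0) = 20
best[8] = max(2+20, 6+18, 8+14, …, 10+2, 24+0) = 24
best[9] = max(2+24, 6+20, 8+18, …, 24+2, 28+0) = 28
best[10] = max(2+28, 6+24, 8+20, …, 28+2, 27+0) = 30
best[11] = max(2+30, 6+28, 8+24, …, 27+2, 24+0) = 34
best[12] = max(2+34, 6+30, 8+28, …, 24+2, 20+0) = 36
One optimal cutting: 9 + 2 + 1 → $28 + $6 + $2 = $36.

36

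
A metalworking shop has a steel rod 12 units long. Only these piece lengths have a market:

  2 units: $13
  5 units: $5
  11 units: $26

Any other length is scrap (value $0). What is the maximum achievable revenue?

Build f[k] bottom-up: f[k] = max over allowed piece i of (p[i] + f[k−i]).
f[1] = 0
f[2] = 13
f[3] = 13
f[4] = 26  (first piece 2, then f[2]=13)
f[5] = 26
f[6] = 39  (first piece 2, then f[4]=26)
f[7] = 39
f[8] = 52  (first piece 2, then f[6]=39)
f[9] = 52
f[10] = 65  (first piece 2, then f[8]=52)
f[11] = 65
f[12] = 78  (first piece 2, then f[10]=65)
One optimal cutting: 2 + 2 + 2 + 2 + 2 + 2 → $78.

78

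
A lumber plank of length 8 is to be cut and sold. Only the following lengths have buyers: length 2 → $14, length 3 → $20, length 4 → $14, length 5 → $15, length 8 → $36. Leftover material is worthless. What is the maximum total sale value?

56

Consider every possible first cut. f[k] is the best of p[i]+f[k−i] over all sellable i≤k.
f[1] = 0
f[2] = 14
f[3] = 20
f[4] = 28  (first piece 2, then f[2]=14)
f[5] = 34  (first piece 2, then f[3]=20)
f[6] = 42  (first piece 2, then f[4]=28)
f[7] = 48  (first piece 2, then f[5]=34)
f[8] = 56  (first piece 2, then f[6]=42)
One optimal cutting: 2 + 2 + 2 + 2 → $56.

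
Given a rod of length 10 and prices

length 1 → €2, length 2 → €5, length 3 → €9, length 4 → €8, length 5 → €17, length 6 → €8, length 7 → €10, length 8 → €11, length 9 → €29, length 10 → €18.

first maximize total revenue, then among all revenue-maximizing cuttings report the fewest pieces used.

2

Let r[k] be the best obtainable value from length k. For each k, try every first piece i and keep the best of price[i] + r[k−i].
r[1] = 2
r[2] = 5
r[3] = 9
r[4] = 11  (first piece 1, then r[3]=9)
r[5] = 17
r[6] = 19  (first piece 1, then r[5]=17)
r[7] = 22  (first piece 2, then r[5]=17)
r[8] = 26  (first piece 3, then r[5]=17)
r[9] = 29
r[10] = 34  (first piece 5, then r[5]=17)
Maximum revenue is €34.
Now minimize piece count subject to staying optimal: for each k, pieces[k] = 1 + min over i with p[i]+r[k−i]=r[k] of pieces[k−i].
pieces[7] = 2
pieces[8] = 2
pieces[9] = 1
pieces[10] = 2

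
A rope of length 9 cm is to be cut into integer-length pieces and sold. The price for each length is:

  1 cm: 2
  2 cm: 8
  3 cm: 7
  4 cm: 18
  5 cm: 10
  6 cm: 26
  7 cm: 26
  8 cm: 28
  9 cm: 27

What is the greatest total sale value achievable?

Let r[k] be the best obtainable value from length k. For each k, try every first piece i and keep the best of price[i] + r[k−i].
r[1] = 2
r[2] = max(2+2, 8+0) = 8
r[3] = max(2+8, 8+2, 7+0) = 10
r[4] = max(2+10, 8+8, 7+2, 18+0) = 18
r[5] = max(2+18, 8+10, 7+8, 18+2, 10+0) = 20
r[6] = max(2+20, 8+18, 7+10, 18+8, 10+2, 26+0) = 26
r[7] = max(2+26, 8+20, 7+18, …, 26+2, 26+0) = 28
r[8] = max(2+28, 8+26, 7+20, …, 26+2, 28+0) = 36
r[9] = max(2+36, 8+28, 7+26, …, 28+2, 27+0) = 38
One optimal cutting: 4 + 4 + 1 → 18 + 18 + 2 = 38.

38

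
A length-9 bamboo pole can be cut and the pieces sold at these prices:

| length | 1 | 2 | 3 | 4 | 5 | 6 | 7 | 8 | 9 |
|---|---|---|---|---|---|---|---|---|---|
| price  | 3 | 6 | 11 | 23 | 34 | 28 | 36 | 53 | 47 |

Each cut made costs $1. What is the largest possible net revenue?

Build v[k] bottom-up: v[k] = max over allowed piece i of (p[i] + v[k−i]) − 1 per cut.
v[1] = 3
v[2] = 6
v[3] = 11
v[4] = 23
v[5] = 34
v[6] = 36  (first piece 1, then v[5]=34)
v[7] = 39  (first piece 2, then v[5]=34)
v[8] = 53
v[9] = 56  (first piece 4, then v[5]=34)
One optimal plan: pieces 5 + 4 (1 cut) → $57 − $1 = $56.

56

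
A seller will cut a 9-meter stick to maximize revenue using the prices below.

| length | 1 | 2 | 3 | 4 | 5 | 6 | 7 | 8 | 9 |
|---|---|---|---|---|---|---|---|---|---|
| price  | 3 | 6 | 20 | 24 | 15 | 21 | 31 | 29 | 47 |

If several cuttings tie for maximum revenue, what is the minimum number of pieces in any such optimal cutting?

Let r[k] be the best obtainable value from length k. For each k, try every first piece i and keep the best of price[i] + r[k−i].
r[1] = 3
r[2] = max(3+3, 6+0) = 6
r[3] = max(3+6, 6+3, 20+0) = 20
r[4] = max(3+20, 6+6, 20+3, 24+0) = 24
r[5] = max(3+24, 6+20, 20+6, 24+3, 15+0) = 27
r[6] = max(3+27, 6+24, 20+20, 24+6, 15+3, 21+0) = 40
r[7] = max(3+40, 6+27, 20+24, …, 21+3, 31+0) = 44
r[8] = max(3+44, 6+40, 20+27, …, 31+3, 29+0) = 48
r[9] = max(3+48, 6+44, 20+40, …, 29+3, 47+0) = 60
Maximum revenue is 60.
Now minimize piece count subject to staying optimal: for each k, pieces[k] = 1 + min over i with p[i]+r[k−i]=r[k] of pieces[k−i].
pieces[6] = 2
pieces[7] = 2
pieces[8] = 2
pieces[9] = 3

3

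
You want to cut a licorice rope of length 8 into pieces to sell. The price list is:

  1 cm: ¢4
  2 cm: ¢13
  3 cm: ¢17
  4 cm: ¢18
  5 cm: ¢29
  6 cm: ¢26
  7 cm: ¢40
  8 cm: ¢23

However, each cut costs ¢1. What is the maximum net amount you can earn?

Consider every possible first cut. net[k] is the best of p[i]+net[k−i] over all sellable i≤k, charging 1 whenever i<k.
net[1] = 4
net[2] = 13
net[3] = 17
net[4] = 25  (first piece 2, then net[2]=13)
net[5] = 29  (first piece 2, then net[3]=17)
net[6] = 37  (first piece 2, then net[4]=25)
net[7] = 41  (first piece 2, then net[5]=29)
net[8] = 49  (first piece 2, then net[6]=37)
One optimal plan: pieces 2 + 2 + 2 + 2 (3 cuts) → ¢52 − ¢3 = ¢49.

49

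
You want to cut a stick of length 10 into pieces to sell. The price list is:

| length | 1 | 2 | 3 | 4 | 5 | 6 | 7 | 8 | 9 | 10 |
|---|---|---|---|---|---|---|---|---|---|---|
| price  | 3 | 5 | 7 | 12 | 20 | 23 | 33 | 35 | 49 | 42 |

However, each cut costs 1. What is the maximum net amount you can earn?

51

Let v[k] be the best obtainable value from length k. For each k, try every first piece i and keep the best of price[i] + v[k−i] minus the 1 cut fee when i<k.
v[1] = 3
v[2] = max(3+3-1, 5+0) = 5
v[3] = max(3+5-1, 5+3-1, 7+0) = 7
v[4] = max(3+7-1, 5+5-1, 7+3-1, 12+0) = 12
v[5] = max(3+12-1, 5+7-1, 7+5-1, 12+3-1, 20+0) = 20
v[6] = max(3+20-1, 5+12-1, 7+7-1, 12+5-1, 20+3-1, 23+0) = 23
v[7] = max(3+23-1, 5+20-1, 7+12-1, …, 23+3-1, 33+0) = 33
v[8] = max(3+33-1, 5+23-1, 7+20-1, …, 33+3-1, 35+0) = 35
v[9] = max(3+35-1, 5+33-1, 7+23-1, …, 35+3-1, 49+0) = 49
v[10] = max(3+49-1, 5+35-1, 7+33-1, …, 49+3-1, 42+0) = 51
One optimal plan: pieces 9 + 1 (1 cut) → 52 − 1 = 51.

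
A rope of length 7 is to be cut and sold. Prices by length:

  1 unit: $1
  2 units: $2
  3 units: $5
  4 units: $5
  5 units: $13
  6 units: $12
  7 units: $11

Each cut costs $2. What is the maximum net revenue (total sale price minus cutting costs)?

Build r[k] bottom-up: r[k] = max over allowed piece i of (p[i] + r[k−i]) − 2 per cut.
r[1] = 1
r[2] = max(1+1-2, 2+0) = 2
r[3] = max(1+2-2, 2+1-2, 5+0) = 5
r[4] = max(1+5-2, 2+2-2, 5+1-2, 5+0) = 5
r[5] = max(1+5-2, 2+5-2, 5+2-2, 5+1-2, 13+0) = 13
r[6] = max(1+13-2, 2+5-2, 5+5-2, 5+2-2, 13+1-2, 12+0) = 12
r[7] = max(1+12-2, 2+13-2, 5+5-2, …, 12+1-2, 11+0) = 13
One optimal plan: pieces 5 + 2 (1 cut) → $15 − $2 = $13.

13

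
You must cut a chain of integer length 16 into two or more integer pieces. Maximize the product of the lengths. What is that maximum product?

Define f[k] = max over 1≤i<k of i · max(k−i, f[k−i]); the inner max lets the remainder stay uncut if that's better.
f[2] = 1*max(1,0) = 1*1 = 1
f[3] = 1*max(2,1) = 1*2 = 2
f[4] = 2*max(2,1) = 2*2 = 4
f[5] = 2*max(3,2) = 2*3 = 6
f[6] = 3*max(3,2) = 3*3 = 9
f[7] = 2*max(5,6) = 2*6 = 12
f[8] = 2*max(6,9) = 2*9 = 18
f[9] = 3*max(6,9) = 3*9 = 27
f[10] = 2*max(8,18) = 2*18 = 36
f[11] = 2*max(9,27) = 2*27 = 54
f[12] = 3*max(9,27) = 3*27 = 81
f[13] = 2*max(11,54) = 2*54 = 108
f[14] = 2*max(12,81) = 2*81 = 162
f[15] = 3*max(12,81) = 3*81 = 243
f[16] = 2*max(14,162) = 2*162 = 324
One optimal split: 3 + 3 + 3 + 3 + 2 + 2; product 3*3*3*3*2*2 = 324.

324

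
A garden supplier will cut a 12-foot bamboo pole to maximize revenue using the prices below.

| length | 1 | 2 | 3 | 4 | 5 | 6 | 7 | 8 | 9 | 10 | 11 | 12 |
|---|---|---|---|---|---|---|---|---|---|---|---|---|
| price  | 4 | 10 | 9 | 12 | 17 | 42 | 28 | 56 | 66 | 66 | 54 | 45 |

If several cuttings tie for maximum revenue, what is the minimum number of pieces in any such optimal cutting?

Let r[k] be the best obtainable value from length k. For each k, try every first piece i and keep the best of price[i] + r[k−i].
r[1] = 4
r[2] = max(4+4, 10+0) = 10
r[3] = max(4+10, 10+4, 9+0) = 14
r[4] = max(4+14, 10+10, 9+4, 12+0) = 20
r[5] = max(4+20, 10+14, 9+10, 12+4, 17+0) = 24
r[6] = max(4+24, 10+20, 9+14, 12+10, 17+4, 42+0) = 42
r[7] = max(4+42, 10+24, 9+20, …, 42+4, 28+0) = 46
r[8] = max(4+46, 10+42, 9+24, …, 28+4, 56+0) = 56
r[9] = max(4+56, 10+46, 9+42, …, 56+4, 66+0) = 66
r[10] = max(4+66, 10+56, 9+46, …, 66+4, 66+0) = 70
r[11] = max(4+70, 10+66, 9+56, …, 66+4, 54+0) = 76
r[12] = max(4+76, 10+70, 9+66, …, 54+4, 45+0) = 84
Maximum revenue is $84.
Now minimize piece count subject to staying optimal: for each k, pieces[k] = 1 + min over i with p[i]+r[k−i]=r[k] of pieces[k−i].
pieces[9] = 1
pieces[10] = 2
pieces[11] = 2
pieces[12] = 2

2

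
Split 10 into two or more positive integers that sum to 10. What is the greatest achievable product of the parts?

36

Define m[k] = max over 1≤i<k of i · max(k−i, m[k−i]); the inner max lets the remainder stay uncut if that's better.
m[2] = 1*max(1,0) = 1*1 = 1
m[3] = 1*max(2,1) = 1*2 = 2
m[4] = 2*max(2,1) = 2*2 = 4
m[5] = 2*max(3,2) = 2*3 = 6
m[6] = 3*max(3,2) = 3*3 = 9
m[7] = 2*max(5,6) = 2*6 = 12
m[8] = 2*max(6,9) = 2*9 = 18
m[9] = 3*max(6,9) = 3*9 = 27
m[10] = 2*max(8,18) = 2*18 = 36
One optimal split: 3 + 3 + 2 + 2; product 3*3*2*2 = 36.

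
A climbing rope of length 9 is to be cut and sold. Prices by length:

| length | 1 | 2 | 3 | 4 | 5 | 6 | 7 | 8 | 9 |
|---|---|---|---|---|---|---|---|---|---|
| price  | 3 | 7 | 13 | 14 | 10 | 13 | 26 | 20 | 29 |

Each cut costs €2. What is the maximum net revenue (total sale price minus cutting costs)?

35

Build net[k] bottom-up: net[k] = max over allowed piece i of (p[i] + net[k−i]) − 2 per cut.
net[1] = 3
net[2] = max(3+3-2, 7+0) = 7
net[3] = max(3+7-2, 7+3-2, 13+0) = 13
net[4] = max(3+13-2, 7+7-2, 13+3-2, 14+0) = 14
net[5] = max(3+14-2, 7+13-2, 13+7-2, 14+3-2, 10+0) = 18
net[6] = max(3+18-2, 7+14-2, 13+13-2, 14+7-2, 10+3-2, 13+0) = 24
net[7] = max(3+24-2, 7+18-2, 13+14-2, …, 13+3-2, 26+0) = 26
net[8] = max(3+26-2, 7+24-2, 13+18-2, …, 26+3-2, 20+0) = 29
net[9] = max(3+29-2, 7+26-2, 13+24-2, …, 20+3-2, 29+0) = 35
One optimal plan: pieces 3 + 3 + 3 (2 cuts) → €39 − €4 = €35.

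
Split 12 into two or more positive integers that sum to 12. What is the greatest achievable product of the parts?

81

Define f[k] = max over 1≤i<k of i · max(k−i, f[k−i]); the inner max lets the remainder stay uncut if that's better.
f[2] = 1×max(1,0) = 1×1 = 1
f[3] = 1×max(2,1) = 1×2 = 2
f[4] = 2×max(2,1) = 2×2 = 4
f[5] = 2×max(3,2) = 2×3 = 6
f[6] = 3×max(3,2) = 3×3 = 9
f[7] = 2×max(5,6) = 2×6 = 12
f[8] = 2×max(6,9) = 2×9 = 18
f[9] = 3×max(6,9) = 3×9 = 27
f[10] = 2×max(8,18) = 2×18 = 36
f[11] = 2×max(9,27) = 2×27 = 54
f[12] = 3×max(9,27) = 3×27 = 81
One optimal split: 3 + 3 + 3 + 3; product 3×3×3×3 = 81.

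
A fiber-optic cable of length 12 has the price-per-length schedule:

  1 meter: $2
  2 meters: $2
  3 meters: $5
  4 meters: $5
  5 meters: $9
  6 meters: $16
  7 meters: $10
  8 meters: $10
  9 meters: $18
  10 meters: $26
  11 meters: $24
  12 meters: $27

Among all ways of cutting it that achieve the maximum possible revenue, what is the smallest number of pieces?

2

Build r[k] bottom-up: r[k] = max over allowed piece i of (p[i] + r[k−i]).
r[1] = 2
r[2] = 4  (first piece 1, then r[1]=2)
r[3] = 6  (first piece 1, then r[2]=4)
r[4] = 8  (first piece 1, then r[3]=6)
r[5] = 10  (first piece 1, then r[4]=8)
r[6] = 16
r[7] = 18  (first piece 1, then r[6]=16)
r[8] = 20  (first piece 1, then r[7]=18)
r[9] = 22  (first piece 1, then r[8]=20)
r[10] = 26
r[11] = 28  (first piece 1, then r[10]=26)
r[12] = 32  (first piece 6, then r[6]=16)
Maximum revenue is $32.
Now minimize piece count subject to staying optimal: for each k, pieces[k] = 1 + min over i with p[i]+r[k−i]=r[k] of pieces[k−i].
pieces[9] = 4
pieces[10] = 1
pieces[11] = 2
pieces[12] = 2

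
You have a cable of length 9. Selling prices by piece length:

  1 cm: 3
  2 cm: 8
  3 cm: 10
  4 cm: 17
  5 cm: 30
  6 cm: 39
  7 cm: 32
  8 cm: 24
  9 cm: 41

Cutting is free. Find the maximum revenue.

Let r[k] be the best obtainable value from length k. For each k, try every first piece i and keep the best of price[i] + r[k−i].
r[1] = 3
r[2] = 8
r[3] = 11  (first piece 1, then r[2]=8)
r[4] = 17
r[5] = 30
r[6] = 39
r[7] = 42  (first piece 1, then r[6]=39)
r[8] = 47  (first piece 2, then r[6]=39)
r[9] = 50  (first piece 1, then r[8]=47)
One optimal cutting: 6 + 2 + 1 → 39 + 8 + 3 = 50.

50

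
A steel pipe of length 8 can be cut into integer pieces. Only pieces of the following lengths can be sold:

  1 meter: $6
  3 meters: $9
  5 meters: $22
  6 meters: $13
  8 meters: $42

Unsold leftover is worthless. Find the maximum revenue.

Let f[k] be the best obtainable value from length k. For each k, try every first piece i and keep the best of price[i] + f[k−i].
f[1] = 6
f[2] = 12  (first piece 1, then f[1]=6)
f[3] = max(6+12, 9+0) = 18
f[4] = max(6+18, 9+6) = 24
f[5] = max(6+24, 9+12, 22+0) = 30
f[6] = max(6+30, 9+18, 22+6, 13+0) = 36
f[7] = max(6+36, 9+24, 22+12, 13+6) = 42
f[8] = max(6+42, 9+30, 22+18, 13+12, 42+0) = 48
One optimal cutting: 1 + 1 + 1 + 1 + 1 + 1 + 1 + 1 → $48.

48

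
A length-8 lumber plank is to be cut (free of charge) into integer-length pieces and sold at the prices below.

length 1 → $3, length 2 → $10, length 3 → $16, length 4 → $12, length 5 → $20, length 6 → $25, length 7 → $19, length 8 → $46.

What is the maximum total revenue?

46

Build v[k] bottom-up: v[k] = max over allowed piece i of (p[i] + v[k−i]).
v[1] = 3
v[2] = max(3+3, 10+0) = 10
v[3] = max(3+10, 10+3, 16+0) = 16
v[4] = max(3+16, 10+10, 16+3, 12+0) = 20
v[5] = max(3+20, 10+16, 16+10, 12+3, 20+0) = 26
v[6] = max(3+26, 10+20, 16+16, 12+10, 20+3, 25+0) = 32
v[7] = max(3+32, 10+26, 16+20, …, 25+3, 19+0) = 36
v[8] = max(3+36, 10+32, 16+26, …, 19+3, 46+0) = 46
Best is to sell the whole 8-foot piece uncut for $46.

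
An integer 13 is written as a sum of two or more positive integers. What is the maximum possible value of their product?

Define m[k] = max over 1≤i<k of i · max(k−i, m[k−i]); the inner max lets the remainder stay uncut if that's better.
Small cases: m[2]=1, m[3]=2, m[4]=4, m[5]=6.
m[6] = max(1×6, 2×4, 3×3, 4×2, 5×1) = 9
m[7] = max(1×9, 2×6, 3×4, 4×3, 5×2, 6×1) = 12
m[8] = max(1×12, 2×9, 3×6, …, 6×2, 7×1) = 18
m[9] = max(1×18, 2×12, 3×9, …, 7×2, 8×1) = 27
m[10] = max(1×27, 2×18, 3×12, …, 8×2, 9×1) = 36
m[11] = max(1×36, 2×27, 3×18, …, 9×2, 10×1) = 54
m[12] = max(1×54, 2×36, 3×27, …, 10×2, 11×1) = 81
m[13] = max(1×81, 2×54, 3×36, …, 11×2, 12×1) = 108
One optimal split: 3 + 3 + 3 + 2 + 2; product 3×3×3×2×2 = 108.

108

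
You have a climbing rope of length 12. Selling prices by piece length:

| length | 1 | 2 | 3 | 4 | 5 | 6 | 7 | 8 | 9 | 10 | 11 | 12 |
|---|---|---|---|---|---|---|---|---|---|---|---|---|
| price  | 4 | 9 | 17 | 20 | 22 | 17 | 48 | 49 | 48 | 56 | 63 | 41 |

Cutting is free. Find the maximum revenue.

Consider every possible first cut. R[k] is the best of p[i]+R[k−i] over all sellable i≤k.
R[1] = 4
R[2] = 9
R[3] = 17
R[4] = 21  (first piece 1, then R[3]=17)
R[5] = 26  (first piece 2, then R[3]=17)
R[6] = 34  (first piece 3, then R[3]=17)
R[7] = 48
R[8] = 52  (first piece 1, then R[7]=48)
R[9] = 57  (first piece 2, then R[7]=48)
R[10] = 65  (first piece 3, then R[7]=48)
R[11] = 69  (first piece 1, then R[10]=65)
R[12] = 74  (first piece 2, then R[10]=65)
One optimal cutting: 7 + 3 + 2 → €48 + €17 + €9 = €74.

74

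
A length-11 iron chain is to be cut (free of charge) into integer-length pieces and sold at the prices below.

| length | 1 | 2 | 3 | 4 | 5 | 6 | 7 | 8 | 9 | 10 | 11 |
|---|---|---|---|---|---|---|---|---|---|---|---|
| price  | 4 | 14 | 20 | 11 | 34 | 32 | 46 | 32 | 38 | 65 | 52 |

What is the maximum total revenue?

76

Consider every possible first cut. r[k] is the best of p[i]+r[k−i] over all sellable i≤k.
r[1] = 4
r[2] = 14
r[3] = 20
r[4] = 28  (first piece 2, then r[2]=14)
r[5] = 34  (first piece 2, then r[3]=20)
r[6] = 42  (first piece 2, then r[4]=28)
r[7] = 48  (first piece 2, then r[5]=34)
r[8] = 56  (first piece 2, then r[6]=42)
r[9] = 62  (first piece 2, then r[7]=48)
r[10] = 70  (first piece 2, then r[8]=56)
r[11] = 76  (first piece 2, then r[9]=62)
One optimal cutting: 3 + 2 + 2 + 2 + 2 → $20 + $14 + $14 + $14 + $14 = $76.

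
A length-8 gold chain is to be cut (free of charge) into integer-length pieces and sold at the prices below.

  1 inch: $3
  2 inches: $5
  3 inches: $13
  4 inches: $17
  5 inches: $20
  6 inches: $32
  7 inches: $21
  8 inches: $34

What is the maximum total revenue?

Consider every possible first cut. best[k] is the best of p[i]+best[k−i] over all sellable i≤k.
best[1] = 3
best[2] = max(3+3, 5+0) = 6
best[3] = max(3+6, 5+3, 13+0) = 13
best[4] = max(3+13, 5+6, 13+3, 17+0) = 17
best[5] = max(3+17, 5+13, 13+6, 17+3, 20+0) = 20
best[6] = max(3+20, 5+17, 13+13, 17+6, 20+3, 32+0) = 32
best[7] = max(3+32, 5+20, 13+17, …, 32+3, 21+0) = 35
best[8] = max(3+35, 5+32, 13+20, …, 21+3, 34+0) = 38
One optimal cutting: 6 + 1 + 1 → $32 + $3 + $3 = $38.

38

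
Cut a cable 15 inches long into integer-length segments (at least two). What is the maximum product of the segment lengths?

Let P[k] be the best product for length k (with at least one cut). For each first piece i, the rest contributes max(k−i, P[k−i]).
Small cases: P[2]=1, P[3]=2, P[4]=4, P[5]=6, P[6]=9, P[7]=12.
P[8] = max(1·12, 2·9, 3·6, …, 6·2, 7·1) = 18
P[9] = max(1·18, 2·12, 3·9, …, 7·2, 8·1) = 27
P[10] = max(1·27, 2·18, 3·12, …, 8·2, 9·1) = 36
P[11] = max(1·36, 2·27, 3·18, …, 9·2, 10·1) = 54
P[12] = max(1·54, 2·36, 3·27, …, 10·2, 11·1) = 81
P[13] = max(1·81, 2·54, 3·36, …, 11·2, 12·1) = 108
P[14] = max(1·108, 2·81, 3·54, …, 12·2, 13·1) = 162
P[15] = max(1·162, 2·108, 3·81, …, 13·2, 14·1) = 243
One optimal split: 3 + 3 + 3 + 3 + 3; product 3·3·3·3·3 = 243.

243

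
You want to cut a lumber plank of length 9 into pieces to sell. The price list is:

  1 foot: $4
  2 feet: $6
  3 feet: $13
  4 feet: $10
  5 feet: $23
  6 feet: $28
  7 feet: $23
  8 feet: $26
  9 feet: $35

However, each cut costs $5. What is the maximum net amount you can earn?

Build r[k] bottom-up: r[k] = max over allowed piece i of (p[i] + r[k−i]) − 5 per cut.
r[1] = 4
r[2] = 6
r[3] = 13
r[4] = 12  (first piece 1, then r[3]=13)
r[5] = 23
r[6] = 28
r[7] = 27  (first piece 1, then r[6]=28)
r[8] = 31  (first piece 3, then r[5]=23)
r[9] = 36  (first piece 3, then r[6]=28)
One optimal plan: pieces 6 + 3 (1 cut) → $41 − $5 = $36.

36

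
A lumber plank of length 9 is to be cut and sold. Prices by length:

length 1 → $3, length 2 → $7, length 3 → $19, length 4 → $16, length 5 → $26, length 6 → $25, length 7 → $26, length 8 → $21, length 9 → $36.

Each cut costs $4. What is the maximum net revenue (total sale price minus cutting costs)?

Build net[k] bottom-up: net[k] = max over allowed piece i of (p[i] + net[k−i]) − 4 per cut.
net[1] = 3
net[2] = 7
net[3] = 19
net[4] = 18  (first piece 1, then net[3]=19)
net[5] = 26
net[6] = 34  (first piece 3, then net[3]=19)
net[7] = 33  (first piece 1, then net[6]=34)
net[8] = 41  (first piece 3, then net[5]=26)
net[9] = 49  (first piece 3, then net[6]=34)
One optimal plan: pieces 3 + 3 + 3 (2 cuts) → $57 − $8 = $49.

49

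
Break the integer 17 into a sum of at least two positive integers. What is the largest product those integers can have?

Let m[k] be the best product for length k (with at least one cut). For each first piece i, the rest contributes max(k−i, m[k−i]).
m[2] = 1·max(1,0) = 1·1 = 1
m[3] = 1·max(2,1) = 1·2 = 2
m[4] = 2·max(2,1) = 2·2 = 4
m[5] = 2·max(3,2) = 2·3 = 6
m[6] = 3·max(3,2) = 3·3 = 9
m[7] = 2·max(5,6) = 2·6 = 12
m[8] = 2·max(6,9) = 2·9 = 18
m[9] = 3·max(6,9) = 3·9 = 27
m[10] = 2·max(8,18) = 2·18 = 36
m[11] = 2·max(9,27) = 2·27 = 54
m[12] = 3·max(9,27) = 3·27 = 81
m[13] = 2·max(11,54) = 2·54 = 108
m[14] = 2·max(12,81) = 2·81 = 162
m[15] = 3·max(12,81) = 3·81 = 243
m[16] = 2·max(14,162) = 2·162 = 324
m[17] = 2·max(15,243) = 2·243 = 486
One optimal split: 3 + 3 + 3 + 3 + 3 + 2; product 3·3·3·3·3·2 = 486.

486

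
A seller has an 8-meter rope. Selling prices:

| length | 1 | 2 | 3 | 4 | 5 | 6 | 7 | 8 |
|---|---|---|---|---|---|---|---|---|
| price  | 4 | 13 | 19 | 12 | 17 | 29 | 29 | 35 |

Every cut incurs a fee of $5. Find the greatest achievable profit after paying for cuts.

Let net[k] be the best obtainable value from length k. For each k, try every first piece i and keep the best of price[i] + net[k−i] minus the 5 cut fee when i<k.
net[1] = 4
net[2] = 13
net[3] = 19
net[4] = 21  (first piece 2, then net[2]=13)
net[5] = 27  (first piece 2, then net[3]=19)
net[6] = 33  (first piece 3, then net[3]=19)
net[7] = 35  (first piece 2, then net[5]=27)
net[8] = 41  (first piece 2, then net[6]=33)
One optimal plan: pieces 3 + 3 + 2 (2 cuts) → $51 − $10 = $41.

41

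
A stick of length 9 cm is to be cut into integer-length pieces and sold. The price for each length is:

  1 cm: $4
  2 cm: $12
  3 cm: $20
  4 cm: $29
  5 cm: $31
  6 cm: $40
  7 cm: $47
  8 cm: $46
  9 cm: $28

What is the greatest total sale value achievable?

Let best[k] be the best obtainable value from length k. For each k, try every first piece i and keep the best of price[i] + best[k−i].
best[1] = 4
best[2] = max(4+4, 12+0) = 12
best[3] = max(4+12, 12+4, 20+0) = 20
best[4] = max(4+20, 12+12, 20+4, 29+0) = 29
best[5] = max(4+29, 12+20, 20+12, 29+4, 31+0) = 33
best[6] = max(4+33, 12+29, 20+20, 29+12, 31+4, 40+0) = 41
best[7] = max(4+41, 12+33, 20+29, …, 40+4, 47+0) = 49
best[8] = max(4+49, 12+41, 20+33, …, 47+4, 46+0) = 58
best[9] = max(4+58, 12+49, 20+41, …, 46+4, 28+0) = 62
One optimal cutting: 4 + 4 + 1 → $29 + $29 + $4 = $62.

62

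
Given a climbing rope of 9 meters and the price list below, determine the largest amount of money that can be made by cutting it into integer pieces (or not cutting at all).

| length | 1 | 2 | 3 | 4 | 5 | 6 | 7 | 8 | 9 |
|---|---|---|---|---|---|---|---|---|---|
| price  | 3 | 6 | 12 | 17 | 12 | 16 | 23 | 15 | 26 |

37

Build r[k] bottom-up: r[k] = max over allowed piece i of (p[i] + r[k−i]).
r[1] = 3
r[2] = max(3+3, 6+0) = 6
r[3] = max(3+6, 6+3, 12+0) = 12
r[4] = max(3+12, 6+6, 12+3, 17+0) = 17
r[5] = max(3+17, 6+12, 12+6, 17+3, 12+0) = 20
r[6] = max(3+20, 6+17, 12+12, 17+6, 12+3, 16+0) = 24
r[7] = max(3+24, 6+20, 12+17, …, 16+3, 23+0) = 29
r[8] = max(3+29, 6+24, 12+20, …, 23+3, 15+0) = 34
r[9] = max(3+34, 6+29, 12+24, …, 15+3, 26+0) = 37
One optimal cutting: 4 + 4 + 1 → €17 + €17 + €3 = €37.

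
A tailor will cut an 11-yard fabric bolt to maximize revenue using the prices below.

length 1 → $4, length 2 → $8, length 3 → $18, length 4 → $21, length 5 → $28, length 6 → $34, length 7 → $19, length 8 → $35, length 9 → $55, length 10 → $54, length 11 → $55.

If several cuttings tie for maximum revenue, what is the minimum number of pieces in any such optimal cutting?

Let r[k] be the best obtainable value from length k. For each k, try every first piece i and keep the best of price[i] + r[k−i].
r[1] = 4
r[2] = max(4+4, 8+0) = 8
r[3] = max(4+8, 8+4, 18+0) = 18
r[4] = max(4+18, 8+8, 18+4, 21+0) = 22
r[5] = max(4+22, 8+18, 18+8, 21+4, 28+0) = 28
r[6] = max(4+28, 8+22, 18+18, 21+8, 28+4, 34+0) = 36
r[7] = max(4+36, 8+28, 18+22, …, 34+4, 19+0) = 40
r[8] = max(4+40, 8+36, 18+28, …, 19+4, 35+0) = 46
r[9] = max(4+46, 8+40, 18+36, …, 35+4, 55+0) = 55
r[10] = max(4+55, 8+46, 18+40, …, 55+4, 54+0) = 59
r[11] = max(4+59, 8+55, 18+46, …, 54+4, 55+0) = 64
Maximum revenue is $64.
Now minimize piece count subject to staying optimal: for each k, pieces[k] = 1 + min over i with p[i]+r[k−i]=r[k] of pieces[k−i].
pieces[8] = 2
pieces[9] = 1
pieces[10] = 2
pieces[11] = 3

3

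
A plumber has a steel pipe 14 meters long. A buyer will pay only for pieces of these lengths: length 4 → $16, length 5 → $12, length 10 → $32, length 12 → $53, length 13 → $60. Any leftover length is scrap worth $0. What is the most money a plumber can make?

60

Let best[k] be the best obtainable value from length k. For each k, try every first piece i and keep the best of price[i] + best[k−i].
best[1] = 0
best[2] = 0
best[3] = 0
best[4] = 16
best[5] = max(16+0, 12+0) = 16
best[6] = max(16+0, 12+0) = 16
best[7] = max(16+0, 12+0) = 16
best[8] = max(16+16, 12+0) = 32
best[9] = max(16+16, 12+16) = 32
best[10] = max(16+16, 12+16, 32+0) = 32
best[11] = max(16+16, 12+16, 32+0) = 32
best[12] = max(16+32, 12+16, 32+0, 53+0) = 53
best[13] = max(16+32, 12+32, 32+0, 53+0, 60+0) = 60
best[14] = max(16+32, 12+32, 32+16, 53+0, 60+0) = 60
One optimal cutting: pieces 13 with 1 meter of scrap → $60.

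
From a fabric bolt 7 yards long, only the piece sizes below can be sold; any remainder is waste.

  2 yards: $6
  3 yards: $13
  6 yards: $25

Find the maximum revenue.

Build r[k] bottom-up: r[k] = max over allowed piece i of (p[i] + r[k−i]).
r[1] = 0
r[2] = 6
r[3] = max(6+0, 13+0) = 13
r[4] = max(6+6, 13+0) = 13
r[5] = max(6+13, 13+6) = 19
r[6] = max(6+13, 13+13, 25+0) = 26
r[7] = max(6+19, 13+13, 25+0) = 26
One optimal cutting: pieces 3 + 3 with 1 yard of scrap → $26.

26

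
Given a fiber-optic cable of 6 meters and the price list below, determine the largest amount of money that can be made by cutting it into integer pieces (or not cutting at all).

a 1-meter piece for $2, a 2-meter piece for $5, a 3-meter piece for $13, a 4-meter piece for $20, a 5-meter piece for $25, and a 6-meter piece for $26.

Consider every possible first cut. r[k] is the best of p[i]+r[k−i] over all sellable i≤k.
r[1] = 2
r[2] = max(2+2, 5+0) = 5
r[3] = max(2+5, 5+2, 13+0) = 13
r[4] = max(2+13, 5+5, 13+2, 20+0) = 20
r[5] = max(2+20, 5+13, 13+5, 20+2, 25+0) = 25
r[6] = max(2+25, 5+20, 13+13, 20+5, 25+2, 26+0) = 27
One optimal cutting: 5 + 1 → $25 + $2 = $27.

27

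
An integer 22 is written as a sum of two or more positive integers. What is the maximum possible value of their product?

Let f[k] be the best product for length k (with at least one cut). For each first piece i, the rest contributes max(k−i, f[k−i]).
f[2] = 1×max(1,0) = 1×1 = 1
f[3] = 1×max(2,1) = 1×2 = 2
f[4] = 2×max(2,1) = 2×2 = 4
f[5] = 2×max(3,2) = 2×3 = 6
f[6] = 3×max(3,2) = 3×3 = 9
f[7] = 2×max(5,6) = 2×6 = 12
f[8] = 2×max(6,9) = 2×9 = 18
f[9] = 3×max(6,9) = 3×9 = 27
f[10] = 2×max(8,18) = 2×18 = 36
f[11] = 2×max(9,27) = 2×27 = 54
f[12] = 3×max(9,27) = 3×27 = 81
f[13] = 2×max(11,54) = 2×54 = 108
f[14] = 2×max(12,81) = 2×81 = 162
f[15] = 3×max(12,81) = 3×81 = 243
f[16] = 2×max(14,162) = 2×162 = 324
f[17] = 2×max(15,243) = 2×243 = 486
f[18] = 3×max(15,243) = 3×243 = 729
f[19] = 2×max(17,486) = 2×486 = 972
f[20] = 2×max(18,729) = 2×729 = 1458
f[21] = 3×max(18,729) = 3×729 = 2187
f[22] = 2×max(20,1458) = 2×1458 = 2916
One optimal split: 3 + 3 + 3 + 3 + 3 + 3 + 2 + 2; product 3×3×3×3×3×3×2×2 = 2916.

2916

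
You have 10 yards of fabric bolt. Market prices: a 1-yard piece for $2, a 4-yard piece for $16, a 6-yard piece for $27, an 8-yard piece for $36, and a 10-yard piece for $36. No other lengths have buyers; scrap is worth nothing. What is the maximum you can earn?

Build f[k] bottom-up: f[k] = max over allowed piece i of (p[i] + f[k−i]).
f[1] = 2
f[2] = 4  (first piece 1, then f[1]=2)
f[3] = 6  (first piece 1, then f[2]=4)
f[4] = max(2+6, 16+0) = 16
f[5] = max(2+16, 16+2) = 18
f[6] = max(2+18, 16+4, 27+0) = 27
f[7] = max(2+27, 16+6, 27+2) = 29
f[8] = max(2+29, 16+16, 27+4, 36+0) = 36
f[9] = max(2+36, 16+18, 27+6, 36+2) = 38
f[10] = max(2+38, 16+27, 27+16, 36+4, 36+0) = 43
One optimal cutting: 6 + 4 → $43.

43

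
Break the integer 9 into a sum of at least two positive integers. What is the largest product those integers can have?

Let g[k] be the best product for length k (with at least one cut). For each first piece i, the rest contributes max(k−i, g[k−i]).
g[2] = 1·max(1,0) = 1·1 = 1
g[3] = max(1·2, 2·1) = 2
g[4] = max(1·3, 2·2, 3·1) = 4
g[5] = max(1·4, 2·3, 3·2, 4·1) = 6
g[6] = max(1·6, 2·4, 3·3, 4·2, 5·1) = 9
g[7] = max(1·9, 2·6, 3·4, 4·3, 5·2, 6·1) = 12
g[8] = max(1·12, 2·9, 3·6, …, 6·2, 7·1) = 18
g[9] = max(1·18, 2·12, 3·9, …, 7·2, 8·1) = 27
One optimal split: 3 + 3 + 3; product 3·3·3 = 27.

27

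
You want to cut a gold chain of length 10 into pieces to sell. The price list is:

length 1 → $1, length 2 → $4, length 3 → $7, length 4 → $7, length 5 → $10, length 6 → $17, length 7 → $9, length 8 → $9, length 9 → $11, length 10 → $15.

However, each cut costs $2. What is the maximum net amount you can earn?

22

Let r[k] be the best obtainable value from length k. For each k, try every first piece i and keep the best of price[i] + r[k−i] minus the 2 cut fee when i<k.
r[1] = 1
r[2] = 4
r[3] = 7
r[4] = 7
r[5] = 10
r[6] = 17
r[7] = 16  (first piece 1, then r[6]=17)
r[8] = 19  (first piece 2, then r[6]=17)
r[9] = 22  (first piece 3, then r[6]=17)
r[10] = 22  (first piece 4, then r[6]=17)
One optimal plan: pieces 6 + 4 (1 cut) → $24 − $2 = $22.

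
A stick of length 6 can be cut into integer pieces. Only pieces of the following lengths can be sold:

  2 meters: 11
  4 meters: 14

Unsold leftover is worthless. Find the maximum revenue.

Build r[k] bottom-up: r[k] = max over allowed piece i of (p[i] + r[k−i]).
r[1] = 0
r[2] = 11
r[3] = 11
r[4] = max(11+11, 14+0) = 22
r[5] = max(11+11, 14+0) = 22
r[6] = max(11+22, 14+11) = 33
One optimal cutting: 2 + 2 + 2 → 33.

33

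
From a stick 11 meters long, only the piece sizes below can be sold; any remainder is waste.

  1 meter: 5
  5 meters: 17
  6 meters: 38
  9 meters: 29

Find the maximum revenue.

Consider every possible first cut. best[k] is the best of p[i]+best[k−i] over all sellable i≤k.
best[1] = 5
best[2] = 10  (first piece 1, then best[1]=5)
best[3] = 15  (first piece 1, then best[2]=10)
best[4] = 20  (first piece 1, then best[3]=15)
best[5] = 25  (first piece 1, then best[4]=20)
best[6] = 38
best[7] = 43  (first piece 1, then best[6]=38)
best[8] = 48  (first piece 1, then best[7]=43)
best[9] = 53  (first piece 1, then best[8]=48)
best[10] = 58  (first piece 1, then best[9]=53)
best[11] = 63  (first piece 1, then best[10]=58)
One optimal cutting: 6 + 1 + 1 + 1 + 1 + 1 → 63.

63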